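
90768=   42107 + 48661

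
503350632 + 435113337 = 938463969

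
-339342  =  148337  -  487679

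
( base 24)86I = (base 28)62a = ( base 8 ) 11242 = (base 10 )4770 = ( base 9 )6480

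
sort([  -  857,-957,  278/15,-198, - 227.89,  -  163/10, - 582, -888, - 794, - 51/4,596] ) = [ - 957,  -  888, - 857, - 794,-582,-227.89, - 198, - 163/10,-51/4 , 278/15, 596]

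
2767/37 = 74+29/37=   74.78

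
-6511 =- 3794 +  - 2717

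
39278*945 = 37117710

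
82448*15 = 1236720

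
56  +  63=119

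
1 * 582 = 582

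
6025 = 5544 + 481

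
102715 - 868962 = -766247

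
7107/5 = 1421 +2/5 = 1421.40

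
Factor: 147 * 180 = 2^2*3^3*5^1*7^2=26460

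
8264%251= 232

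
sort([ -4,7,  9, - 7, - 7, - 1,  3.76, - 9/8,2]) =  [ - 7, - 7, - 4, - 9/8,  -  1, 2,3.76,  7, 9 ] 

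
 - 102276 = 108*( - 947 ) 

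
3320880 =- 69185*(-48) 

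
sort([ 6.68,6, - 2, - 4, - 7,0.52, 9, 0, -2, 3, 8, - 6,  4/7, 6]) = [ - 7, - 6,- 4 , - 2,-2,  0,0.52,4/7,3, 6,6,6.68, 8,9]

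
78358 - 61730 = 16628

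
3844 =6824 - 2980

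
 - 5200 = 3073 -8273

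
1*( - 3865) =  - 3865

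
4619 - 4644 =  - 25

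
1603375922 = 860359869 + 743016053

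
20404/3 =6801 + 1/3 = 6801.33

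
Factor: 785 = 5^1*157^1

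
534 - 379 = 155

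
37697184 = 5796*6504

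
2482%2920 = 2482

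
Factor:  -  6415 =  - 5^1*1283^1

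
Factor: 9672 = 2^3*3^1* 13^1*31^1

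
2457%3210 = 2457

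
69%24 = 21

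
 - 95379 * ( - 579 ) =55224441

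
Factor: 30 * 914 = 2^2*3^1*5^1* 457^1 = 27420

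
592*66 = 39072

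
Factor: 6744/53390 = 2^2*3^1*5^(  -  1 )*19^( - 1 )=12/95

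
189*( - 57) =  - 10773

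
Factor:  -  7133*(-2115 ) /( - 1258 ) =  - 2^( - 1)*3^2*5^1*7^1*17^( - 1) * 37^(-1 )*47^1*1019^1 = -15086295/1258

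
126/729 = 14/81=0.17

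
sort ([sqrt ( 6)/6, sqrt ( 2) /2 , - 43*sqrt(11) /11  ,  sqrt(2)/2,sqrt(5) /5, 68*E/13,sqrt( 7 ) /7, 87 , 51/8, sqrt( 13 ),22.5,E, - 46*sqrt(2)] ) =[-46*sqrt( 2) , - 43*sqrt( 11 ) /11, sqrt(7)/7,sqrt(6 )/6 , sqrt(5 ) /5, sqrt(2 ) /2, sqrt(2 )/2, E, sqrt( 13),  51/8, 68*E/13, 22.5, 87]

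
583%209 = 165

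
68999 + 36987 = 105986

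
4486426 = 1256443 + 3229983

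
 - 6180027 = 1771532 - 7951559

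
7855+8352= 16207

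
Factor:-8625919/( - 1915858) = 2^( - 1 )*7^( - 1)*17^1*97^1*281^(-1)*487^( - 1 )*5231^1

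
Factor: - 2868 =-2^2*3^1*239^1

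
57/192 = 19/64 = 0.30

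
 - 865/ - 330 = 173/66 = 2.62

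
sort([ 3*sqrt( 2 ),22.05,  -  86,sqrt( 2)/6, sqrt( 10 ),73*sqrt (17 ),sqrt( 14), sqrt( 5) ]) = [ - 86, sqrt( 2) /6, sqrt ( 5) , sqrt( 10), sqrt( 14 ),  3  *sqrt( 2 ), 22.05, 73*sqrt( 17 ) ]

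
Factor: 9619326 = 2^1 * 3^2 * 534407^1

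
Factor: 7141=37^1 * 193^1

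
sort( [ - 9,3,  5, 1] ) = [ - 9, 1,3,5 ]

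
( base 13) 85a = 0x593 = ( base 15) 652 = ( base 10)1427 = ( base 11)1088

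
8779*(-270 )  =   - 2370330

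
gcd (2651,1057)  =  1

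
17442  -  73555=-56113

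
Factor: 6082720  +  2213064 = 2^3*7^1*148139^1 =8295784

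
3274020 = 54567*60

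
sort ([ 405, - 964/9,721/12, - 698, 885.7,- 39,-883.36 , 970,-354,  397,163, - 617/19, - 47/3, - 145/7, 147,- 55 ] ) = [-883.36, - 698,- 354, - 964/9, - 55, - 39, - 617/19,  -  145/7, - 47/3, 721/12,147 , 163,397, 405, 885.7,  970 ] 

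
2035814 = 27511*74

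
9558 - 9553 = 5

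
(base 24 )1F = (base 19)21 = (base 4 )213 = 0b100111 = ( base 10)39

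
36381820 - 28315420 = 8066400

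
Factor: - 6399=  -  3^4*79^1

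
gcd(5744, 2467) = 1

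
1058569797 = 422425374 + 636144423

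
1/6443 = 1/6443 = 0.00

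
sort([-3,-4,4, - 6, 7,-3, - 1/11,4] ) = [ - 6, - 4  , - 3,-3,-1/11, 4,4 , 7 ]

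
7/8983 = 7/8983 = 0.00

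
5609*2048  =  11487232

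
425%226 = 199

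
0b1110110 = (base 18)6a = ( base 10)118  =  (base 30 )3s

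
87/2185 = 87/2185 = 0.04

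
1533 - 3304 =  - 1771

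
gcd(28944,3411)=9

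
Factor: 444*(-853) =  - 2^2 * 3^1 * 37^1*853^1 = - 378732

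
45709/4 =11427+1/4 = 11427.25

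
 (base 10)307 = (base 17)111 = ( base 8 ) 463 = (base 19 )G3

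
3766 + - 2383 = 1383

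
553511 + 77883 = 631394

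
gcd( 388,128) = 4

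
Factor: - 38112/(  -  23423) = 96/59 = 2^5 * 3^1*59^( - 1)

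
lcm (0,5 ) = 0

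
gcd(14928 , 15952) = 16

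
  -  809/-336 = 2 + 137/336 = 2.41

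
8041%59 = 17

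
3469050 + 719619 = 4188669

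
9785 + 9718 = 19503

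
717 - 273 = 444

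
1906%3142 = 1906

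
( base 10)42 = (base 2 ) 101010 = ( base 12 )36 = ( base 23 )1J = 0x2a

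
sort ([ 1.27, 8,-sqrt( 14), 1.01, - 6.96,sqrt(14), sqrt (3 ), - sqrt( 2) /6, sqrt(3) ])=[ - 6.96,  -  sqrt(14 ) , - sqrt (2 ) /6,1.01, 1.27,sqrt( 3), sqrt( 3 ), sqrt(14 ), 8]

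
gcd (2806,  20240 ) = 46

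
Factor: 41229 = 3^4*509^1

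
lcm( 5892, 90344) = 271032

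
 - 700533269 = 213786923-914320192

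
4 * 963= 3852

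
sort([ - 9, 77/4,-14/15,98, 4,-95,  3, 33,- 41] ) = [-95,-41,-9,-14/15,  3,  4, 77/4, 33 , 98]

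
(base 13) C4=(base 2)10100000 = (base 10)160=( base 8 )240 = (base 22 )76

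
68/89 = 68/89 = 0.76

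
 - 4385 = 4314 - 8699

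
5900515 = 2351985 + 3548530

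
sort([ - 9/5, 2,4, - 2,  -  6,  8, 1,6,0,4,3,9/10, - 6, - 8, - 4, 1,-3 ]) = [  -  8, - 6, - 6, - 4, - 3, - 2, - 9/5, 0,9/10,1, 1 , 2,3, 4,4  ,  6,8]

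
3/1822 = 3/1822 = 0.00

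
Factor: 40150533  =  3^1 *103^1*129937^1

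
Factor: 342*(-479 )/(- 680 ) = 81909/340 = 2^( - 2)*3^2*5^ ( - 1)*17^(-1 ) *19^1*479^1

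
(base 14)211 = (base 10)407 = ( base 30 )dh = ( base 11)340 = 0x197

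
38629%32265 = 6364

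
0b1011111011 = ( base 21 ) 1F7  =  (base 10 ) 763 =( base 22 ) 1CF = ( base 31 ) OJ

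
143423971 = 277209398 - 133785427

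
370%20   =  10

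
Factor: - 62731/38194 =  - 2^(- 1) *13^( - 2)*113^ ( - 1)*62731^1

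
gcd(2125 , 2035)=5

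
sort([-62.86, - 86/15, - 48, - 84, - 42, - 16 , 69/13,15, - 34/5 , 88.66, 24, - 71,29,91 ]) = [ - 84, - 71, - 62.86, -48,  -  42, - 16,- 34/5, - 86/15 , 69/13,15, 24, 29, 88.66 , 91]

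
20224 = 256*79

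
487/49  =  9  +  46/49 = 9.94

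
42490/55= 8498/11 =772.55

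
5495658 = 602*9129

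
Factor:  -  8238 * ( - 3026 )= 2^2*3^1*17^1*89^1*1373^1 = 24928188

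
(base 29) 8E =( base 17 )e8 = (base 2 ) 11110110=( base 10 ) 246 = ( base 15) 116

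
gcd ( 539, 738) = 1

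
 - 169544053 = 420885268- 590429321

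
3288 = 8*411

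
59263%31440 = 27823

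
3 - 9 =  - 6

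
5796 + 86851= 92647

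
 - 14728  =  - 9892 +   -  4836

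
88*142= 12496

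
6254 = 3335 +2919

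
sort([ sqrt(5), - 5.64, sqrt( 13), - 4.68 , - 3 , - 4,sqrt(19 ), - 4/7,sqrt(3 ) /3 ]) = [ - 5.64, - 4.68, - 4, - 3, - 4/7, sqrt (3 ) /3, sqrt( 5), sqrt(13),sqrt( 19 )]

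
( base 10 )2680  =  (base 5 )41210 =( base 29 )35C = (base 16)a78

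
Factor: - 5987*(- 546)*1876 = 6132460152 = 2^3*3^1*7^2* 13^1 *67^1*5987^1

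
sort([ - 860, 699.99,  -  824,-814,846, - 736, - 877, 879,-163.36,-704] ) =[ - 877, - 860, - 824,-814, - 736 ,  -  704, - 163.36, 699.99, 846, 879] 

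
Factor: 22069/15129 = 3^( - 2)*29^1*41^(- 2)*761^1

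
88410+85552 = 173962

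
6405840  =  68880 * 93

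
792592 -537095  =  255497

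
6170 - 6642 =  - 472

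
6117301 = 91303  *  67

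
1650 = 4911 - 3261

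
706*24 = 16944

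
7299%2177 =768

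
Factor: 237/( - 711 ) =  - 1/3 = - 3^(-1) 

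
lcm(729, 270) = 7290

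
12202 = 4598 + 7604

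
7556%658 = 318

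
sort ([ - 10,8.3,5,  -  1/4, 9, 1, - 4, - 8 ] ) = [-10,-8, - 4,-1/4,1,  5,8.3,  9]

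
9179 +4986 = 14165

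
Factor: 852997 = 852997^1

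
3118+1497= 4615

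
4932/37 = 4932/37 = 133.30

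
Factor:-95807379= -3^1*31935793^1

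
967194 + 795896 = 1763090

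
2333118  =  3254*717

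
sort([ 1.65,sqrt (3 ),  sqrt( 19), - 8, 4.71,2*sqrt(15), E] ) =[ - 8, 1.65,sqrt ( 3),  E, sqrt( 19), 4.71, 2*sqrt( 15 ) ]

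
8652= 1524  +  7128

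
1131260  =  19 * 59540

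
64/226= 32/113 = 0.28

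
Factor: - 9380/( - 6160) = 2^ (-2 )*11^( - 1)*67^1 = 67/44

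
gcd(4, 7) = 1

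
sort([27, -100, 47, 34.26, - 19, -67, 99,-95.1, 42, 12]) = [ - 100, - 95.1, - 67,-19,12, 27, 34.26, 42,47, 99]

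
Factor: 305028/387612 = 3^ ( - 1)*97^ ( - 1) * 229^1 = 229/291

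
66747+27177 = 93924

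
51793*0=0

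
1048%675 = 373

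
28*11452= 320656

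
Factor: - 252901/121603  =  -913/439 = - 11^1*83^1*439^( - 1 )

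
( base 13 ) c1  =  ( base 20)7H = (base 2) 10011101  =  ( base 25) 67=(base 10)157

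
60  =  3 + 57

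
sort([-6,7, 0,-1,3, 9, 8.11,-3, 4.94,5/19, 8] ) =[-6,-3,-1,0,5/19,  3,4.94 , 7,8,8.11,9]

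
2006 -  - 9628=11634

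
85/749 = 85/749 = 0.11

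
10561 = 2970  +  7591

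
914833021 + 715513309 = 1630346330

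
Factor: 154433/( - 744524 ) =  - 2^( - 2 )*11^( - 1)*389^1 * 397^1*16921^ ( - 1 )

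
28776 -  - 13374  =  42150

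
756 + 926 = 1682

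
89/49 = 1 + 40/49 = 1.82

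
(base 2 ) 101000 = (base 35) 15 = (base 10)40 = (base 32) 18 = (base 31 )19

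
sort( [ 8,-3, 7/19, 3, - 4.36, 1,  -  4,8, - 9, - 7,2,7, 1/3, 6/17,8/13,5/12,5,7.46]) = [  -  9, - 7,-4.36,-4,- 3, 1/3,6/17,7/19 , 5/12,8/13,1,  2,3,5,7, 7.46,8,8] 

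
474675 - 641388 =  - 166713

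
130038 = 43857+86181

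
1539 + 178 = 1717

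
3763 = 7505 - 3742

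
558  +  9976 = 10534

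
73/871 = 73/871 = 0.08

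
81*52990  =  4292190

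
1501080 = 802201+698879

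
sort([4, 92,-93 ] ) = [ - 93, 4, 92 ] 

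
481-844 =-363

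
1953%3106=1953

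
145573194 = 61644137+83929057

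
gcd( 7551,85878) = 9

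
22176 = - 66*( - 336) 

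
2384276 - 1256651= 1127625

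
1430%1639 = 1430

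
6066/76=79+31/38 = 79.82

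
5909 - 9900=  - 3991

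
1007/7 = 1007/7= 143.86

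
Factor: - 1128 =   -  2^3*3^1*47^1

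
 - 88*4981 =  - 438328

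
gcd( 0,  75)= 75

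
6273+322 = 6595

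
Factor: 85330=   2^1*5^1*7^1*23^1*53^1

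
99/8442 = 11/938 = 0.01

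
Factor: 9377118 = 2^1*3^2*491^1*1061^1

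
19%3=1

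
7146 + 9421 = 16567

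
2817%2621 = 196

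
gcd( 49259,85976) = 1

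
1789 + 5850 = 7639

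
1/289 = 1/289 = 0.00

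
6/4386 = 1/731 = 0.00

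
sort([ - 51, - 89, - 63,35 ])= [-89, - 63, - 51,35 ] 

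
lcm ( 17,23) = 391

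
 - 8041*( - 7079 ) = 56922239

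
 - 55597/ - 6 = 9266+1/6 =9266.17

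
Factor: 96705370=2^1*5^1*9670537^1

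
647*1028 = 665116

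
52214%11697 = 5426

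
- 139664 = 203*( - 688 ) 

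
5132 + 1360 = 6492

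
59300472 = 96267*616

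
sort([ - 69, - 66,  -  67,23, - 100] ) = [-100, - 69,-67,-66, 23]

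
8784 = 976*9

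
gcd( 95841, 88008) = 3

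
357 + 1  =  358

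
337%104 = 25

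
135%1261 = 135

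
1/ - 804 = -1+803/804 = -0.00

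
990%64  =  30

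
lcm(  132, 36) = 396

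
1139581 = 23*49547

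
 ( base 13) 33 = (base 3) 1120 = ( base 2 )101010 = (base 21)20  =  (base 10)42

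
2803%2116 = 687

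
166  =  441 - 275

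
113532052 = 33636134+79895918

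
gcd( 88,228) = 4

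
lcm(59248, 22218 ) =177744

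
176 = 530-354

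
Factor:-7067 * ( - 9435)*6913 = 460939103385  =  3^1*5^1*17^1*31^1*37^2*191^1*223^1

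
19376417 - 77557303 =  - 58180886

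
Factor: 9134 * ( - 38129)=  - 2^1*7^1*13^1*419^1*4567^1 = - 348270286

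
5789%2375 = 1039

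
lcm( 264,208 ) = 6864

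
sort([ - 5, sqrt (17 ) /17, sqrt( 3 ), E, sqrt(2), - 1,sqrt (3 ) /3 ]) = [ - 5, - 1,sqrt( 17) /17,sqrt(3) /3 , sqrt(2), sqrt(3 ),E]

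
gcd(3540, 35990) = 590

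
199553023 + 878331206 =1077884229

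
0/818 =0  =  0.00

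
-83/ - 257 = 83/257= 0.32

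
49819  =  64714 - 14895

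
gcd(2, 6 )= 2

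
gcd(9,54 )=9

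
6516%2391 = 1734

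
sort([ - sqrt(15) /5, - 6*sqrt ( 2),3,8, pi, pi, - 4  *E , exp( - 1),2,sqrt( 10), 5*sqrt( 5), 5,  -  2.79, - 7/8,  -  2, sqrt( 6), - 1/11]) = [ - 4  *E,  -  6*sqrt(2),-2.79, - 2,-7/8, - sqrt(15) /5, - 1/11,exp( - 1),2, sqrt( 6) , 3,  pi, pi,sqrt(10),5,8, 5* sqrt( 5)] 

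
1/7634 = 1/7634=0.00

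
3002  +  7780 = 10782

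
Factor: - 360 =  - 2^3*3^2*5^1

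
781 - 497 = 284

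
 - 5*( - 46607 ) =233035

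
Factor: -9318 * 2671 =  -2^1*3^1 * 1553^1 * 2671^1 = -  24888378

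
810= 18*45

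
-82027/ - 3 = 82027/3 = 27342.33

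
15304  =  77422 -62118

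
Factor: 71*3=213 = 3^1*71^1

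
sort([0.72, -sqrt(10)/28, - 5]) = [ - 5, - sqrt(10)/28,  0.72]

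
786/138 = 5 + 16/23 = 5.70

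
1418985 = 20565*69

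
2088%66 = 42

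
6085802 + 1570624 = 7656426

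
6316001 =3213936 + 3102065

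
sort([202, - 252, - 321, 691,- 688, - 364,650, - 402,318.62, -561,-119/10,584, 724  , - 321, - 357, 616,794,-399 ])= [  -  688, - 561,  -  402 , - 399, - 364, - 357,- 321,- 321,  -  252, - 119/10,202,318.62,584,  616, 650, 691, 724 , 794 ] 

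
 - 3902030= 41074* ( - 95 ) 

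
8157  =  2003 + 6154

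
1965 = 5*393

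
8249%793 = 319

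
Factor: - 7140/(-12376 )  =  15/26 =2^( - 1)*3^1*5^1*13^( - 1)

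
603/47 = 603/47 = 12.83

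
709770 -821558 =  - 111788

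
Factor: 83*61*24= 121512 = 2^3*3^1*61^1*83^1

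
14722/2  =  7361 = 7361.00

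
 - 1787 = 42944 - 44731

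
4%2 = 0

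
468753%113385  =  15213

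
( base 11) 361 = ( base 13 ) 271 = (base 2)110101110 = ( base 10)430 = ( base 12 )2BA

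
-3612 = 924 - 4536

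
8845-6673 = 2172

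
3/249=1/83 = 0.01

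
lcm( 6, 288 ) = 288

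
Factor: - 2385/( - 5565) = 3^1*7^( - 1) = 3/7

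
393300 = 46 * 8550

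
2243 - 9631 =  - 7388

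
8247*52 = 428844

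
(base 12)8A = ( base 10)106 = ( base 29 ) 3j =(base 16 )6a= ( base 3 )10221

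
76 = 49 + 27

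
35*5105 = 178675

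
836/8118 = 38/369 = 0.10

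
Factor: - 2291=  - 29^1*79^1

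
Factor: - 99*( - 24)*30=2^4*3^4 * 5^1 * 11^1 = 71280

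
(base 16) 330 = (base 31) QA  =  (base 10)816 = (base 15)396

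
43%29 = 14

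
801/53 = 15 + 6/53 = 15.11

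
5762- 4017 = 1745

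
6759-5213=1546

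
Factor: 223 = 223^1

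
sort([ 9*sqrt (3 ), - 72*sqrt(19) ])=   [ - 72*sqrt (19), 9*sqrt(3) ] 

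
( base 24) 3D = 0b1010101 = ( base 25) 3A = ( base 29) 2r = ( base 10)85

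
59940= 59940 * 1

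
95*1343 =127585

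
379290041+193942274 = 573232315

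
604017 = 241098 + 362919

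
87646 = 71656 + 15990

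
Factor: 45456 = 2^4*3^1*947^1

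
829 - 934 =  - 105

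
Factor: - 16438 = -2^1*8219^1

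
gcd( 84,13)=1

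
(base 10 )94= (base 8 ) 136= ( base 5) 334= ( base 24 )3m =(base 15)64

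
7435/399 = 7435/399 = 18.63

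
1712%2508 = 1712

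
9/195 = 3/65  =  0.05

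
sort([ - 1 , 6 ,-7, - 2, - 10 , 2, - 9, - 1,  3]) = [  -  10,- 9, - 7 , - 2, - 1, - 1,2, 3,  6 ]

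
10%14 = 10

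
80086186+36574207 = 116660393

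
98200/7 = 14028+4/7 = 14028.57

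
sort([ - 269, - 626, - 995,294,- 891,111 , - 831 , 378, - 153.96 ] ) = [ - 995, -891, - 831, - 626, - 269, - 153.96, 111,  294 , 378]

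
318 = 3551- 3233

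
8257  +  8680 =16937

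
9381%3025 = 306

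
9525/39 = 3175/13 = 244.23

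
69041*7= 483287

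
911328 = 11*82848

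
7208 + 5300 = 12508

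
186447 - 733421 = -546974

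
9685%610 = 535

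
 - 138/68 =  - 3 + 33/34 = - 2.03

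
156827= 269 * 583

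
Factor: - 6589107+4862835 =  -1726272 = - 2^6*3^6*37^1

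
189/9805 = 189/9805 = 0.02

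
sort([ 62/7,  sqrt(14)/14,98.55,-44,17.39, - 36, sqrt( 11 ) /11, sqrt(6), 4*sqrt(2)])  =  [ - 44,-36,sqrt (14)/14, sqrt( 11)/11, sqrt( 6),  4*sqrt(2), 62/7, 17.39, 98.55]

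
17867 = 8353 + 9514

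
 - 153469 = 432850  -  586319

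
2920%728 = 8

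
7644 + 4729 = 12373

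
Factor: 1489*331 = 492859 = 331^1*1489^1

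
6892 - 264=6628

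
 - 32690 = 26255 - 58945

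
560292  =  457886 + 102406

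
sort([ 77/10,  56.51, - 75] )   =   [ - 75, 77/10 , 56.51]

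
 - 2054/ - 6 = 1027/3 = 342.33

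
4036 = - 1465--5501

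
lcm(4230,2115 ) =4230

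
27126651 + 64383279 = 91509930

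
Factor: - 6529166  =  -2^1*7^1*466369^1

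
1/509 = 1/509 = 0.00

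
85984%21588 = 21220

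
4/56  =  1/14 = 0.07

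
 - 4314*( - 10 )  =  43140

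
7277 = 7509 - 232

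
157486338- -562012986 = 719499324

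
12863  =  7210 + 5653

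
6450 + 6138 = 12588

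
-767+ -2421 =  - 3188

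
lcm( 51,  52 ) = 2652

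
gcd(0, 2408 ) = 2408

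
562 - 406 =156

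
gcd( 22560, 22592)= 32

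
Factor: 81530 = 2^1*5^1*31^1*263^1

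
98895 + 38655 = 137550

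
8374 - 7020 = 1354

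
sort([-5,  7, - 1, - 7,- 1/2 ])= [ - 7,  -  5 , - 1,-1/2, 7 ]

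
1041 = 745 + 296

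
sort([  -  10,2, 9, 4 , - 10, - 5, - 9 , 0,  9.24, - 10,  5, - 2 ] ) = [ - 10, - 10, - 10,-9,  -  5, - 2,0, 2  ,  4,  5, 9,  9.24]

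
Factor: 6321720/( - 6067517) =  -2^3*3^1*5^1*19^( - 1)*139^1*379^1*319343^ ( - 1)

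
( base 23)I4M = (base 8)22644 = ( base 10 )9636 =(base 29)bd8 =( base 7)40044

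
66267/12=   5522 + 1/4 = 5522.25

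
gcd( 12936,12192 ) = 24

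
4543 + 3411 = 7954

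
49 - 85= - 36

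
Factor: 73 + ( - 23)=50 = 2^1*5^2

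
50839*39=1982721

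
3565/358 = 9 + 343/358 = 9.96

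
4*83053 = 332212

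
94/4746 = 47/2373 = 0.02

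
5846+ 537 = 6383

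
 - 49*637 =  - 31213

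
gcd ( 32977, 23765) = 49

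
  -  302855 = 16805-319660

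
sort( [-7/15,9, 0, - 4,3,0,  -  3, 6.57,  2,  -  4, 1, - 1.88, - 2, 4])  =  [ - 4, - 4,  -  3 , - 2,- 1.88, - 7/15, 0,0,1,2,3, 4 , 6.57,9 ] 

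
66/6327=22/2109 = 0.01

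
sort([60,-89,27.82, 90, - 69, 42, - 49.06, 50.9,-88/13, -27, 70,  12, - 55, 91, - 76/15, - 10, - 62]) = [ - 89, - 69, - 62, - 55, - 49.06, - 27, - 10, - 88/13, - 76/15, 12,27.82, 42,50.9,60, 70, 90,91]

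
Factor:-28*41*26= -29848  =  - 2^3*7^1*13^1 * 41^1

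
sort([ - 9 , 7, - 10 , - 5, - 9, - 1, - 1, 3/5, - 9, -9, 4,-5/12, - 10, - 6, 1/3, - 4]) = [ - 10, - 10, - 9, - 9, - 9,  -  9, - 6 , - 5, - 4, - 1,-1, - 5/12,  1/3,3/5, 4, 7 ]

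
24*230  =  5520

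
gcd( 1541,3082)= 1541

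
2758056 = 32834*84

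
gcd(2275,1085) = 35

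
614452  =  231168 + 383284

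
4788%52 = 4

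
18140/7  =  2591 + 3/7 = 2591.43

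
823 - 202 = 621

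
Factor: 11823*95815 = 3^1 * 5^1 * 7^1*563^1*19163^1 = 1132820745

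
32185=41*785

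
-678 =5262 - 5940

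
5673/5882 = 5673/5882 = 0.96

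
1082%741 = 341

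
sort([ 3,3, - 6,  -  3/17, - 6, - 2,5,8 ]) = [ - 6, - 6,-2, - 3/17 , 3,3, 5,  8] 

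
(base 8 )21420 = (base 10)8976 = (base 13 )4116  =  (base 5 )241401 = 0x2310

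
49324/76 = 649 = 649.00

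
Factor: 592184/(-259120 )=-937/410   =  - 2^( - 1) * 5^(  -  1)*41^( - 1)*937^1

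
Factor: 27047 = 17^1*37^1*43^1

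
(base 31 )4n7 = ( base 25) 77E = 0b1000111010100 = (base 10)4564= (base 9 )6231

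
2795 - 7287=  - 4492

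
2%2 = 0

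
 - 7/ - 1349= 7/1349 =0.01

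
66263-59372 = 6891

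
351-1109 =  - 758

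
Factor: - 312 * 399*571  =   - 2^3*3^2*7^1*13^1*19^1*571^1 = - 71082648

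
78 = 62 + 16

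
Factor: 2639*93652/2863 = 2^2* 13^2*29^1 * 409^(- 1)*1801^1= 35306804/409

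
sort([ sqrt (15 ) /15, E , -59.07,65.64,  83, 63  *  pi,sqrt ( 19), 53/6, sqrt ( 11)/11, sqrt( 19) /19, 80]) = [-59.07 , sqrt (19 ) /19,sqrt( 15) /15, sqrt(11 )/11, E, sqrt( 19),53/6, 65.64, 80, 83,63*pi]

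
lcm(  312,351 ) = 2808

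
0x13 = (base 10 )19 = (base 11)18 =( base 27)j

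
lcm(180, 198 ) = 1980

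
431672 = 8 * 53959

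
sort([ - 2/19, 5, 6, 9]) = [ - 2/19,5 , 6, 9]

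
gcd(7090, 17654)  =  2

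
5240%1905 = 1430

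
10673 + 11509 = 22182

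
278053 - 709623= - 431570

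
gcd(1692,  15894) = 18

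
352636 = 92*3833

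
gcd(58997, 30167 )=1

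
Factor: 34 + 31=65=5^1*13^1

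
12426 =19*654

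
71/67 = 71/67 = 1.06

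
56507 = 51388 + 5119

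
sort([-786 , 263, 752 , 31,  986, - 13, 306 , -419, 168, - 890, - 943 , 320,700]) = [ - 943,-890, - 786, - 419 ,-13, 31, 168,263,306,320, 700,  752,986 ] 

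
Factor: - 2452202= - 2^1*1226101^1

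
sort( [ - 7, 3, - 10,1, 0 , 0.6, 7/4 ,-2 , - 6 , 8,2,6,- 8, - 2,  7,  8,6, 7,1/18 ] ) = [ - 10,  -  8, - 7, - 6,- 2, - 2,0,1/18 , 0.6, 1,  7/4, 2, 3, 6,6 , 7, 7, 8 , 8 ] 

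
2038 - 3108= - 1070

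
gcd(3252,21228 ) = 12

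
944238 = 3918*241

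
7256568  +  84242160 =91498728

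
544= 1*544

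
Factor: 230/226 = 5^1*23^1 * 113^ ( - 1 )=115/113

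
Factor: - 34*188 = - 6392=-  2^3*17^1*47^1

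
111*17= 1887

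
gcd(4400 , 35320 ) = 40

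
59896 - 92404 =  - 32508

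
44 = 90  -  46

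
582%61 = 33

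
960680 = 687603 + 273077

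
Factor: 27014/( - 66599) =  - 2078/5123 = -2^1 *47^( - 1)*109^(  -  1)*1039^1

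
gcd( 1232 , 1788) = 4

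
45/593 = 45/593 = 0.08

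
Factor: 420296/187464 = 491/219 = 3^( - 1)*73^( - 1)*491^1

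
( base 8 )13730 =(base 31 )6as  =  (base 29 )77E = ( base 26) 90k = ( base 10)6104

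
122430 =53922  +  68508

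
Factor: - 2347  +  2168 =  -179^1= - 179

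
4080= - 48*( - 85)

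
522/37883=522/37883  =  0.01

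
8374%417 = 34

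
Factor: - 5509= - 7^1*787^1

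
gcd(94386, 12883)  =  1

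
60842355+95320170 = 156162525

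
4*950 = 3800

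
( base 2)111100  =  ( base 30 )20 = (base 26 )28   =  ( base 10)60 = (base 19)33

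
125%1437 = 125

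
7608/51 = 2536/17 = 149.18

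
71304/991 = 71304/991= 71.95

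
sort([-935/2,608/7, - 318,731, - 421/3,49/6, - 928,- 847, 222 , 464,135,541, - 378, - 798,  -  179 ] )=[  -  928,-847, - 798, - 935/2, - 378 ,- 318, - 179, - 421/3,49/6, 608/7 , 135,222,464,541, 731] 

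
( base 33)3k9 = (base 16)f60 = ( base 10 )3936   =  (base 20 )9GG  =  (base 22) 82K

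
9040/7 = 1291 + 3/7 = 1291.43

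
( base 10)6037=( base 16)1795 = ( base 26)8O5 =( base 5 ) 143122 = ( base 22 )CA9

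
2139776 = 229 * 9344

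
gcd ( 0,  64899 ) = 64899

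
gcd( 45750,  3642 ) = 6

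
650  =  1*650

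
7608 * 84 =639072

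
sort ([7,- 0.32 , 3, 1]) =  [ - 0.32,1,3, 7 ] 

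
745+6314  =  7059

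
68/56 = 1  +  3/14 = 1.21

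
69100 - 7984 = 61116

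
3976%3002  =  974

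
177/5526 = 59/1842 = 0.03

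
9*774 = 6966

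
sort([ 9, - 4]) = [  -  4,9]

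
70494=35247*2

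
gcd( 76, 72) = 4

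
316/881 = 316/881 = 0.36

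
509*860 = 437740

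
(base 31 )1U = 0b111101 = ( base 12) 51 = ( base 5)221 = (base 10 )61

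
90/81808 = 45/40904 = 0.00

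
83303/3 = 83303/3= 27767.67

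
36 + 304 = 340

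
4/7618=2/3809 = 0.00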